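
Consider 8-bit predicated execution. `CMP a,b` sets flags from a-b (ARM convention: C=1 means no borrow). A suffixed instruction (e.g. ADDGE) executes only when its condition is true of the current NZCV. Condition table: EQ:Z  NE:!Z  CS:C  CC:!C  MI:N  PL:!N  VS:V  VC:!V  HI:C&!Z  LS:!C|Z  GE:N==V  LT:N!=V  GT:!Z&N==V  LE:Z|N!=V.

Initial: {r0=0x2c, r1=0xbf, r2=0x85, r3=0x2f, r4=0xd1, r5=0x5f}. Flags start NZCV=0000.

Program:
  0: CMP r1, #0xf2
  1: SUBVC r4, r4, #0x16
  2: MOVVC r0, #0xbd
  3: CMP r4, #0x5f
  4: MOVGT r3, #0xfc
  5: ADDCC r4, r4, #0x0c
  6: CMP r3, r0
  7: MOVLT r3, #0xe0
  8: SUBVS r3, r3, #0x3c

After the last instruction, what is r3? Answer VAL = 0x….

VAL = 0x2f

0: ✓ CMP  NZCV=1000
1: ✓ SUBVC  r4←0xbb
2: ✓ MOVVC  r0←0xbd
3: ✓ CMP  NZCV=0011
4: · MOVGT
5: · ADDCC
6: ✓ CMP  NZCV=0000
7: · MOVLT
8: · SUBVS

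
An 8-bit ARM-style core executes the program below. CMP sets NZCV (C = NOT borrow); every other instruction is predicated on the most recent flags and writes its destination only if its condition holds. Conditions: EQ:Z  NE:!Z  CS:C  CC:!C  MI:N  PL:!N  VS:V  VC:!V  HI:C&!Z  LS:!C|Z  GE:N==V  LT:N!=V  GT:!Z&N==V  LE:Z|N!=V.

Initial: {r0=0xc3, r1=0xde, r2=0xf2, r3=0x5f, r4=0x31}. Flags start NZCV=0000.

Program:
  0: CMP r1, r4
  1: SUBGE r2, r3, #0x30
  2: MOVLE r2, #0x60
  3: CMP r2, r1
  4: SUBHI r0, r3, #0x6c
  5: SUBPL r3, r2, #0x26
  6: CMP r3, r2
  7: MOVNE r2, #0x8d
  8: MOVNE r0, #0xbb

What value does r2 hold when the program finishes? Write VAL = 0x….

VAL = 0x8d

0: ✓ CMP  NZCV=1010
1: · SUBGE
2: ✓ MOVLE  r2←0x60
3: ✓ CMP  NZCV=1001
4: · SUBHI
5: · SUBPL
6: ✓ CMP  NZCV=1000
7: ✓ MOVNE  r2←0x8d
8: ✓ MOVNE  r0←0xbb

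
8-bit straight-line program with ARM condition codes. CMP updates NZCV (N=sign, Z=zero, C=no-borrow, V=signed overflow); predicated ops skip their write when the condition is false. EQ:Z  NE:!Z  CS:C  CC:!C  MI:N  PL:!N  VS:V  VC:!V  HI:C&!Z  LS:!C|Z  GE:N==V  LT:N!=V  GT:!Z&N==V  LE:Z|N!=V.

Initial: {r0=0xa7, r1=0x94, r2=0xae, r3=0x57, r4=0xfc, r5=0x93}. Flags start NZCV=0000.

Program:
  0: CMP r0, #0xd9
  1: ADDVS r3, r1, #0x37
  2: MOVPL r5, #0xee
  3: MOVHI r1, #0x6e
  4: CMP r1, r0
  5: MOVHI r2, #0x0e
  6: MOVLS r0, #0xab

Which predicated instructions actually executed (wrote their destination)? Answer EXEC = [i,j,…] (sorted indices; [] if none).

[0] flags=1000 → (cmp)
[1] flags=1000 VS?F → skip
[2] flags=1000 PL?F → skip
[3] flags=1000 HI?F → skip
[4] flags=1000 → (cmp)
[5] flags=1000 HI?F → skip
[6] flags=1000 LS?T → r0=0xab

EXEC = [6]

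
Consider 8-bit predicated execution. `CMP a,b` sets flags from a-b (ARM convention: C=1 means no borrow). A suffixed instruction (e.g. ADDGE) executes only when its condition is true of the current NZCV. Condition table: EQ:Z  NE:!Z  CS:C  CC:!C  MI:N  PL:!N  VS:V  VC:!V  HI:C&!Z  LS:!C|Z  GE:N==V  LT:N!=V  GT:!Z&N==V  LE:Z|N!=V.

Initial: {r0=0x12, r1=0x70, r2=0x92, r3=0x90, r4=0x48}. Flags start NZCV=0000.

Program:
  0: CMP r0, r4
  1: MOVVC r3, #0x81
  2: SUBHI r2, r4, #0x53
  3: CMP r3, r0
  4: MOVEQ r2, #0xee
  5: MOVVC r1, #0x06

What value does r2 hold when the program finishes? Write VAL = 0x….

[0] flags=1000 → (cmp)
[1] flags=1000 VC?T → r3=0x81
[2] flags=1000 HI?F → skip
[3] flags=0011 → (cmp)
[4] flags=0011 EQ?F → skip
[5] flags=0011 VC?F → skip

VAL = 0x92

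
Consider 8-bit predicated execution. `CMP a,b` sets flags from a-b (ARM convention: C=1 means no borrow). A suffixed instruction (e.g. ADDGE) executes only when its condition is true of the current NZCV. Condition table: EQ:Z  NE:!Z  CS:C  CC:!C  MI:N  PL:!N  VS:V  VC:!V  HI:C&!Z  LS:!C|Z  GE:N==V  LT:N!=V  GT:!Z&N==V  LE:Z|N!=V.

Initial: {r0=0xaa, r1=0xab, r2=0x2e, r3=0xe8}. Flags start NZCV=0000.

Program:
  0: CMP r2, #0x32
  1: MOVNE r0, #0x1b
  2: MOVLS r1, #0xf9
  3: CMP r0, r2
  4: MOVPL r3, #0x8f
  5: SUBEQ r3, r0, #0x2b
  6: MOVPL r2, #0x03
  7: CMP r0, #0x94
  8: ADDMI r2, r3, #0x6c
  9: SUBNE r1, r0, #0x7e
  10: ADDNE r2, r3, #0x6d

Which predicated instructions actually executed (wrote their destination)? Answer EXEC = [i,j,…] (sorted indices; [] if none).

[0] flags=1000 → (cmp)
[1] flags=1000 NE?T → r0=0x1b
[2] flags=1000 LS?T → r1=0xf9
[3] flags=1000 → (cmp)
[4] flags=1000 PL?F → skip
[5] flags=1000 EQ?F → skip
[6] flags=1000 PL?F → skip
[7] flags=1001 → (cmp)
[8] flags=1001 MI?T → r2=0x54
[9] flags=1001 NE?T → r1=0x9d
[10] flags=1001 NE?T → r2=0x55

EXEC = [1,2,8,9,10]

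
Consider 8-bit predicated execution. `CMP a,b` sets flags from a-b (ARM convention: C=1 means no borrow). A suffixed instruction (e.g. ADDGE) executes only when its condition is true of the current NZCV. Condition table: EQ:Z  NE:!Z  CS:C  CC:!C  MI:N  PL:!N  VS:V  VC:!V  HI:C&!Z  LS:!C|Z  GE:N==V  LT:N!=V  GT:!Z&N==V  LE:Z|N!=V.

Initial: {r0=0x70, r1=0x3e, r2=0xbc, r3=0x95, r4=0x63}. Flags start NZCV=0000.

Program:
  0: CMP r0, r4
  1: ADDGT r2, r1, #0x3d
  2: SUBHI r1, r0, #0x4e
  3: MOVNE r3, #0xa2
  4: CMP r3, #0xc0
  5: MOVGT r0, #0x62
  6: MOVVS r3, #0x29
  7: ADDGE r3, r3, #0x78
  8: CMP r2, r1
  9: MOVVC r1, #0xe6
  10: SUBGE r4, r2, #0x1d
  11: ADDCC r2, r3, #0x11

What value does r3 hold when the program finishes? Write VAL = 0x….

0: ✓ CMP  NZCV=0010
1: ✓ ADDGT  r2←0x7b
2: ✓ SUBHI  r1←0x22
3: ✓ MOVNE  r3←0xa2
4: ✓ CMP  NZCV=1000
5: · MOVGT
6: · MOVVS
7: · ADDGE
8: ✓ CMP  NZCV=0010
9: ✓ MOVVC  r1←0xe6
10: ✓ SUBGE  r4←0x5e
11: · ADDCC

VAL = 0xa2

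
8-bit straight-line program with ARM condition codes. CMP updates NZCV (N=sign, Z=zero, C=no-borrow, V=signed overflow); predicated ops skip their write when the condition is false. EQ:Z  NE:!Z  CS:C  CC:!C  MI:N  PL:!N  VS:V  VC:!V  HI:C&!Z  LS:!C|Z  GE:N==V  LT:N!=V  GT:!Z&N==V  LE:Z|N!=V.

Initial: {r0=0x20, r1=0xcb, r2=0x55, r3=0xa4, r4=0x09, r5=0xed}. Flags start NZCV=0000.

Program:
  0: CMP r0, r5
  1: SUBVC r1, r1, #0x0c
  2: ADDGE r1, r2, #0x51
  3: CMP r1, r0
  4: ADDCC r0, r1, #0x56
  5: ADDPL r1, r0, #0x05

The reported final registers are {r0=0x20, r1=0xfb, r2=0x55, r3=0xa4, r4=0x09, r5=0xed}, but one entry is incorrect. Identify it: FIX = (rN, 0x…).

FIX = (r1, 0xa6)

[0] flags=0000 → (cmp)
[1] flags=0000 VC?T → r1=0xbf
[2] flags=0000 GE?T → r1=0xa6
[3] flags=1010 → (cmp)
[4] flags=1010 CC?F → skip
[5] flags=1010 PL?F → skip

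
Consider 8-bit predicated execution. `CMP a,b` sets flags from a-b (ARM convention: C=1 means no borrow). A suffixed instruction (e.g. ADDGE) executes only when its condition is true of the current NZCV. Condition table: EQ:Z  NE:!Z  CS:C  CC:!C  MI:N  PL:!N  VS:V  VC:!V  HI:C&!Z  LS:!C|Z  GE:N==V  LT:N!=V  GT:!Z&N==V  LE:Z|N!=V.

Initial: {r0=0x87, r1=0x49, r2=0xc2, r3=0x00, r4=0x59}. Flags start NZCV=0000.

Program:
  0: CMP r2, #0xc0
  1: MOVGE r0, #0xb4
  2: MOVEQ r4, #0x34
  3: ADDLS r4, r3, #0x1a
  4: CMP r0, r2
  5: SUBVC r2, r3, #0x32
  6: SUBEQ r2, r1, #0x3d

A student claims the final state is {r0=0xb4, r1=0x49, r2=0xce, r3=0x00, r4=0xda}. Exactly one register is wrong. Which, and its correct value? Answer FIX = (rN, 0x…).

FIX = (r4, 0x59)

[0] flags=0010 → (cmp)
[1] flags=0010 GE?T → r0=0xb4
[2] flags=0010 EQ?F → skip
[3] flags=0010 LS?F → skip
[4] flags=1000 → (cmp)
[5] flags=1000 VC?T → r2=0xce
[6] flags=1000 EQ?F → skip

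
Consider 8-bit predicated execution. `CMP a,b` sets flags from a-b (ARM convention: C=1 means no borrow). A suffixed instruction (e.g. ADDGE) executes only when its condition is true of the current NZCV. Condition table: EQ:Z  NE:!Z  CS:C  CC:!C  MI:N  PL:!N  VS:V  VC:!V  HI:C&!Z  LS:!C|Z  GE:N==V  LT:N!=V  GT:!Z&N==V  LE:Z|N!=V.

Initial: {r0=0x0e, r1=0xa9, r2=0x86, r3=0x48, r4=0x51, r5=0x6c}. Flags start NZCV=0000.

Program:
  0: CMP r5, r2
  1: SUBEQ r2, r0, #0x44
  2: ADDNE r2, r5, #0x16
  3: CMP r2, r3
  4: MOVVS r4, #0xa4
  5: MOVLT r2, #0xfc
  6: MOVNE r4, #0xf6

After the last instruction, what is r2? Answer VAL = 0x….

0: ✓ CMP  NZCV=1001
1: · SUBEQ
2: ✓ ADDNE  r2←0x82
3: ✓ CMP  NZCV=0011
4: ✓ MOVVS  r4←0xa4
5: ✓ MOVLT  r2←0xfc
6: ✓ MOVNE  r4←0xf6

VAL = 0xfc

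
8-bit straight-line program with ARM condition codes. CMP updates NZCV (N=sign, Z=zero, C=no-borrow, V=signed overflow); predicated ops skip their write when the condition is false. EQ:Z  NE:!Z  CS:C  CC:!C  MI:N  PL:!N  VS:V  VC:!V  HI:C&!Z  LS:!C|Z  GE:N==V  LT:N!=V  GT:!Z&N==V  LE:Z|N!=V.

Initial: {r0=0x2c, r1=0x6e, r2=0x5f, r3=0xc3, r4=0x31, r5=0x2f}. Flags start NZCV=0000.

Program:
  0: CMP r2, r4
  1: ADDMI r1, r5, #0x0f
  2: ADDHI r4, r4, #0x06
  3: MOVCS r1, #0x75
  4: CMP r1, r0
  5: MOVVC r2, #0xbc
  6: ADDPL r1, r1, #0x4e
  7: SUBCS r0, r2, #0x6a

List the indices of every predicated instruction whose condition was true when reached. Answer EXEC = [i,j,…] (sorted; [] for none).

[0] flags=0010 → (cmp)
[1] flags=0010 MI?F → skip
[2] flags=0010 HI?T → r4=0x37
[3] flags=0010 CS?T → r1=0x75
[4] flags=0010 → (cmp)
[5] flags=0010 VC?T → r2=0xbc
[6] flags=0010 PL?T → r1=0xc3
[7] flags=0010 CS?T → r0=0x52

EXEC = [2,3,5,6,7]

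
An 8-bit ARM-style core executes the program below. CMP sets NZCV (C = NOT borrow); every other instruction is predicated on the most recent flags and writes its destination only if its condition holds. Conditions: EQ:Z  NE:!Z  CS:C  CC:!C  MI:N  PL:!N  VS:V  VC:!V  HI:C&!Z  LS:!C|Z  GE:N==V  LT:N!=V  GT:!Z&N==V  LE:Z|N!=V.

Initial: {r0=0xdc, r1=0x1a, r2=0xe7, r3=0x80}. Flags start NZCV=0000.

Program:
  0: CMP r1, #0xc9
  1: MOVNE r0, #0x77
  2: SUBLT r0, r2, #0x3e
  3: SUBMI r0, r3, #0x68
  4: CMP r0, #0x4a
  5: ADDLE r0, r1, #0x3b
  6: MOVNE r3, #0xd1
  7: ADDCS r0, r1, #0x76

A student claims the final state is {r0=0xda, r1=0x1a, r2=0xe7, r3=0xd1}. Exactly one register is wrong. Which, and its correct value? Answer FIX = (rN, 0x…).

[0] flags=0000 → (cmp)
[1] flags=0000 NE?T → r0=0x77
[2] flags=0000 LT?F → skip
[3] flags=0000 MI?F → skip
[4] flags=0010 → (cmp)
[5] flags=0010 LE?F → skip
[6] flags=0010 NE?T → r3=0xd1
[7] flags=0010 CS?T → r0=0x90

FIX = (r0, 0x90)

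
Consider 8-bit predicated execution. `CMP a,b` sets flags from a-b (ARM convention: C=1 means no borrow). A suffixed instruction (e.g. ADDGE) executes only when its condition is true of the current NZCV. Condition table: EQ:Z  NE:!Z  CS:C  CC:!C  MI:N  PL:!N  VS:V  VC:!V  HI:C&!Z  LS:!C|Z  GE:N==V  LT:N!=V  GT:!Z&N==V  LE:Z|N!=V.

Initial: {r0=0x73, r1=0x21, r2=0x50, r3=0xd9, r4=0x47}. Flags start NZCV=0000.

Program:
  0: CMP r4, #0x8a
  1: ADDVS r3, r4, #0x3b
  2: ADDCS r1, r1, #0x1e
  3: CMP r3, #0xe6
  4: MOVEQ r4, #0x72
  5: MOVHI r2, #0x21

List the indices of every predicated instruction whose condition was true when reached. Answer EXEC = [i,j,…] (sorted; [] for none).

0: ✓ CMP  NZCV=1001
1: ✓ ADDVS  r3←0x82
2: · ADDCS
3: ✓ CMP  NZCV=1000
4: · MOVEQ
5: · MOVHI

EXEC = [1]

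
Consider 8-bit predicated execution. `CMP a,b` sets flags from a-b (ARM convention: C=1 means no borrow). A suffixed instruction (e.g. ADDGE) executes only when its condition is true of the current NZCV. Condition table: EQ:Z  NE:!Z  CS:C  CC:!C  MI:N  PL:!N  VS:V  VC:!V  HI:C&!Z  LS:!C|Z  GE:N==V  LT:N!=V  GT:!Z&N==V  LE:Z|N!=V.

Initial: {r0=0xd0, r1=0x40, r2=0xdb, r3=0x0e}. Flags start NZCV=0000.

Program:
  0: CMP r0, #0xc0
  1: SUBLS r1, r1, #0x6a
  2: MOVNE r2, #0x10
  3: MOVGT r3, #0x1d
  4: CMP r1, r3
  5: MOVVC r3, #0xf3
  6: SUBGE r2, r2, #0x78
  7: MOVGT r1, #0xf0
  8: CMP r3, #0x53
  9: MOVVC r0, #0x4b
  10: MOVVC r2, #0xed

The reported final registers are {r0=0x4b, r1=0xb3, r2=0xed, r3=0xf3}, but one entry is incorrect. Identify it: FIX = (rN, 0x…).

FIX = (r1, 0xf0)

0: ✓ CMP  NZCV=0010
1: · SUBLS
2: ✓ MOVNE  r2←0x10
3: ✓ MOVGT  r3←0x1d
4: ✓ CMP  NZCV=0010
5: ✓ MOVVC  r3←0xf3
6: ✓ SUBGE  r2←0x98
7: ✓ MOVGT  r1←0xf0
8: ✓ CMP  NZCV=1010
9: ✓ MOVVC  r0←0x4b
10: ✓ MOVVC  r2←0xed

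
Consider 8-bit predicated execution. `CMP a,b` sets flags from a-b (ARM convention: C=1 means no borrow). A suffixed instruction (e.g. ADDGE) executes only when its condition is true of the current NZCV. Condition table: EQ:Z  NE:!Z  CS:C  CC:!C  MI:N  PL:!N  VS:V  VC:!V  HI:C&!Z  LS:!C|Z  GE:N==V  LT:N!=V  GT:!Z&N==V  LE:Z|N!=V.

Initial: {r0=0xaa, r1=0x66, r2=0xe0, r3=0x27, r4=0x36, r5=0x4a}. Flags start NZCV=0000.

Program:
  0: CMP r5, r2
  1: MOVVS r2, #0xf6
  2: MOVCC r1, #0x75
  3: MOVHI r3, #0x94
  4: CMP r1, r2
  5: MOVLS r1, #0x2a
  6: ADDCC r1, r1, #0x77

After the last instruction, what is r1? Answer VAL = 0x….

[0] flags=0000 → (cmp)
[1] flags=0000 VS?F → skip
[2] flags=0000 CC?T → r1=0x75
[3] flags=0000 HI?F → skip
[4] flags=1001 → (cmp)
[5] flags=1001 LS?T → r1=0x2a
[6] flags=1001 CC?T → r1=0xa1

VAL = 0xa1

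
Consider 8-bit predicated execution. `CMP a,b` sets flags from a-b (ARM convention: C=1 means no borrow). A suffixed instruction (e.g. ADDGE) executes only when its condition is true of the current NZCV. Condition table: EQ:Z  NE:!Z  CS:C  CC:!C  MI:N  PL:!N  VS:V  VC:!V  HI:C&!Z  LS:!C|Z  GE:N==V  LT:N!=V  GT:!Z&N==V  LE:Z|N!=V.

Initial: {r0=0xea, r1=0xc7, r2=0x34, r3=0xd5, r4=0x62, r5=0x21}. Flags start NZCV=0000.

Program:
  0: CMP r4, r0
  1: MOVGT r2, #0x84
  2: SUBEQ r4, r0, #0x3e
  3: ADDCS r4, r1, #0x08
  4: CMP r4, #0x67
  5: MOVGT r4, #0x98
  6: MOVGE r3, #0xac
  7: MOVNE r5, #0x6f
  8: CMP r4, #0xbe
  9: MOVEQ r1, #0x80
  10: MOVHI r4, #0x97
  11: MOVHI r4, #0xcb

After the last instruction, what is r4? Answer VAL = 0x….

VAL = 0x62

0: ✓ CMP  NZCV=0000
1: ✓ MOVGT  r2←0x84
2: · SUBEQ
3: · ADDCS
4: ✓ CMP  NZCV=1000
5: · MOVGT
6: · MOVGE
7: ✓ MOVNE  r5←0x6f
8: ✓ CMP  NZCV=1001
9: · MOVEQ
10: · MOVHI
11: · MOVHI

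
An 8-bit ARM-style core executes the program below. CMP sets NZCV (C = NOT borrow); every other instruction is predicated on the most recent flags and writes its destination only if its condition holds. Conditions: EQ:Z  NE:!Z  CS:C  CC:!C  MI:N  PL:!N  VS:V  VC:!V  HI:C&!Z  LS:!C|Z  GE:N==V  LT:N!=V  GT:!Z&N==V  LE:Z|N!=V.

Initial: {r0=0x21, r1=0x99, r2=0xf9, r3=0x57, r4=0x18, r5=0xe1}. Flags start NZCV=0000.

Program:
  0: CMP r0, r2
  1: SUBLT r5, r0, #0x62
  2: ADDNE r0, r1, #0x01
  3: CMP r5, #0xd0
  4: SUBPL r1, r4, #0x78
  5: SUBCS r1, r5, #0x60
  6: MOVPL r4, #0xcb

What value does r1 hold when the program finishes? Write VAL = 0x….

VAL = 0x81

0: ✓ CMP  NZCV=0000
1: · SUBLT
2: ✓ ADDNE  r0←0x9a
3: ✓ CMP  NZCV=0010
4: ✓ SUBPL  r1←0xa0
5: ✓ SUBCS  r1←0x81
6: ✓ MOVPL  r4←0xcb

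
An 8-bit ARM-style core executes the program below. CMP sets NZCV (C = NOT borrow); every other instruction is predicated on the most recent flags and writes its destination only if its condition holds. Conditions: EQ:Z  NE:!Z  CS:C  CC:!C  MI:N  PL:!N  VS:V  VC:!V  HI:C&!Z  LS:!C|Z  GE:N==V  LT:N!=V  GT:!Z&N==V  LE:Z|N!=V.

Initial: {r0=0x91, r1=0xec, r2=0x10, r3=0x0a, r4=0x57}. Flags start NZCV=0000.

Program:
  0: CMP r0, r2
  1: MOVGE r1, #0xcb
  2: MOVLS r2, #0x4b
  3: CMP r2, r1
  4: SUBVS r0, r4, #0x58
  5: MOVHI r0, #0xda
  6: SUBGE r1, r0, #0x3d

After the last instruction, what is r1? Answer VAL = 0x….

[0] flags=1010 → (cmp)
[1] flags=1010 GE?F → skip
[2] flags=1010 LS?F → skip
[3] flags=0000 → (cmp)
[4] flags=0000 VS?F → skip
[5] flags=0000 HI?F → skip
[6] flags=0000 GE?T → r1=0x54

VAL = 0x54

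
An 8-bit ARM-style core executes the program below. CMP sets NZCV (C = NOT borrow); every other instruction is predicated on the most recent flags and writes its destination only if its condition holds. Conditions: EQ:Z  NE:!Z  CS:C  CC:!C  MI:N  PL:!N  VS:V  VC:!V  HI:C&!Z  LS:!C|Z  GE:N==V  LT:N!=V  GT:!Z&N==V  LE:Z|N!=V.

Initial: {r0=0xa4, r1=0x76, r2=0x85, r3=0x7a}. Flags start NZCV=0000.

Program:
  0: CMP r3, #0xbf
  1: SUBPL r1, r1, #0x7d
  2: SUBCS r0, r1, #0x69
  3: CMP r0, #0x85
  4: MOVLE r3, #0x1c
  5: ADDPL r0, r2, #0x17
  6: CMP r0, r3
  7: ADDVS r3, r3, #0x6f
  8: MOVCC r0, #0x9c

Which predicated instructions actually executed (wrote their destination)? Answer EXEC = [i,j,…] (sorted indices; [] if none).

EXEC = [5,7]

0: ✓ CMP  NZCV=1001
1: · SUBPL
2: · SUBCS
3: ✓ CMP  NZCV=0010
4: · MOVLE
5: ✓ ADDPL  r0←0x9c
6: ✓ CMP  NZCV=0011
7: ✓ ADDVS  r3←0xe9
8: · MOVCC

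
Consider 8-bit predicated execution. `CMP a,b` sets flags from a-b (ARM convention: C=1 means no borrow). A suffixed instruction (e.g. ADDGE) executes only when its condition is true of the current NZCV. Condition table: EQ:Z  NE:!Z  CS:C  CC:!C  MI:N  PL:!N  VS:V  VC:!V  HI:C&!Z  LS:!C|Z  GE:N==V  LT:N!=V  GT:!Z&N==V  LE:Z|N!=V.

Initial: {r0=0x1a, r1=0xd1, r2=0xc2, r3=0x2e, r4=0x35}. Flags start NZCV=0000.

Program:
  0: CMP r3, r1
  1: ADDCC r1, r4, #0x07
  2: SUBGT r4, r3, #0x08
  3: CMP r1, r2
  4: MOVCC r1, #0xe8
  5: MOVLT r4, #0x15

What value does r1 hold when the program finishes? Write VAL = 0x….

VAL = 0xe8

[0] flags=0000 → (cmp)
[1] flags=0000 CC?T → r1=0x3c
[2] flags=0000 GT?T → r4=0x26
[3] flags=0000 → (cmp)
[4] flags=0000 CC?T → r1=0xe8
[5] flags=0000 LT?F → skip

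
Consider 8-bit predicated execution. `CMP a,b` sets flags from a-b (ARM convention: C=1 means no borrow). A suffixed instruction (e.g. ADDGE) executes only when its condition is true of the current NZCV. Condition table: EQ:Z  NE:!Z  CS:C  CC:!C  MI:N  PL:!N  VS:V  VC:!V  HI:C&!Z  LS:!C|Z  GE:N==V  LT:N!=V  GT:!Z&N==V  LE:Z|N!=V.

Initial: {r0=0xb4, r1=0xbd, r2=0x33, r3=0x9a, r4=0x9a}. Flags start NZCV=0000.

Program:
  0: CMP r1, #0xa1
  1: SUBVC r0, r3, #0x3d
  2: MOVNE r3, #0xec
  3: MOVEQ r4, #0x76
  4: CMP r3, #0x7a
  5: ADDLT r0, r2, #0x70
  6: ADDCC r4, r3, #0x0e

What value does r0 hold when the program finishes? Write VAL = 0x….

VAL = 0xa3

0: ✓ CMP  NZCV=0010
1: ✓ SUBVC  r0←0x5d
2: ✓ MOVNE  r3←0xec
3: · MOVEQ
4: ✓ CMP  NZCV=0011
5: ✓ ADDLT  r0←0xa3
6: · ADDCC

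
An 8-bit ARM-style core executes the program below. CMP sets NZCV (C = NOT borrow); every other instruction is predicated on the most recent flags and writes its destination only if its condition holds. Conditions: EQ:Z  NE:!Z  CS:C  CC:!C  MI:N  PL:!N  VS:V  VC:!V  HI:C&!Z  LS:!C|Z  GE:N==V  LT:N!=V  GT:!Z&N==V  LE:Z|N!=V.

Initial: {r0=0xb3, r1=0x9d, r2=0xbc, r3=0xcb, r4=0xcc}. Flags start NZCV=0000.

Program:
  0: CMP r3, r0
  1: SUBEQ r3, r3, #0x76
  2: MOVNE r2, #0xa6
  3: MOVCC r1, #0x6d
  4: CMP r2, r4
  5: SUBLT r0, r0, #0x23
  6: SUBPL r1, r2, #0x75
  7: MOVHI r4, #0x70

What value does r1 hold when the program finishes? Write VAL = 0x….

VAL = 0x9d

0: ✓ CMP  NZCV=0010
1: · SUBEQ
2: ✓ MOVNE  r2←0xa6
3: · MOVCC
4: ✓ CMP  NZCV=1000
5: ✓ SUBLT  r0←0x90
6: · SUBPL
7: · MOVHI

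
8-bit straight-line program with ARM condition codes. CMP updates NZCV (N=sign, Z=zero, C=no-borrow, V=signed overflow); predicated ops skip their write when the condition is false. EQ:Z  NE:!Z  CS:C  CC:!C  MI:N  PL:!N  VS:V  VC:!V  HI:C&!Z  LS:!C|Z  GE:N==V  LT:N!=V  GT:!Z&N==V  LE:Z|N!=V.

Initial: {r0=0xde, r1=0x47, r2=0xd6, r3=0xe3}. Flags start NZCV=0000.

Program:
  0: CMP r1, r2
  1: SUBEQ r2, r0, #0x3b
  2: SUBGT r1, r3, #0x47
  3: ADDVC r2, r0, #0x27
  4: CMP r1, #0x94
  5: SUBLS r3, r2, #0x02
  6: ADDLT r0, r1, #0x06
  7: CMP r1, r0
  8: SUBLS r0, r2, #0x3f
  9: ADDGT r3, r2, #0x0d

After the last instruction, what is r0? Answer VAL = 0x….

VAL = 0xc6

0: ✓ CMP  NZCV=0000
1: · SUBEQ
2: ✓ SUBGT  r1←0x9c
3: ✓ ADDVC  r2←0x05
4: ✓ CMP  NZCV=0010
5: · SUBLS
6: · ADDLT
7: ✓ CMP  NZCV=1000
8: ✓ SUBLS  r0←0xc6
9: · ADDGT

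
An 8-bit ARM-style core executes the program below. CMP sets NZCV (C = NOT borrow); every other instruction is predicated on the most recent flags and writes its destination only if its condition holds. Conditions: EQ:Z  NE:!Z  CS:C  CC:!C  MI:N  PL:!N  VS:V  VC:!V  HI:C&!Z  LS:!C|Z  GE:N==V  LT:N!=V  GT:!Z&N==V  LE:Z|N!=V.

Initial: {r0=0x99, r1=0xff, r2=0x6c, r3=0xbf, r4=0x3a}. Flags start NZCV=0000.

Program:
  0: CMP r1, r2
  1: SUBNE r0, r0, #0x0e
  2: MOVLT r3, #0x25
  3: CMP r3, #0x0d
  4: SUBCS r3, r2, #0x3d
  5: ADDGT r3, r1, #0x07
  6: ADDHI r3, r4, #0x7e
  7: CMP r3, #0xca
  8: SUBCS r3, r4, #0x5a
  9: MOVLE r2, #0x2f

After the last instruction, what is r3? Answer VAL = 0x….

0: ✓ CMP  NZCV=1010
1: ✓ SUBNE  r0←0x8b
2: ✓ MOVLT  r3←0x25
3: ✓ CMP  NZCV=0010
4: ✓ SUBCS  r3←0x2f
5: ✓ ADDGT  r3←0x06
6: ✓ ADDHI  r3←0xb8
7: ✓ CMP  NZCV=1000
8: · SUBCS
9: ✓ MOVLE  r2←0x2f

VAL = 0xb8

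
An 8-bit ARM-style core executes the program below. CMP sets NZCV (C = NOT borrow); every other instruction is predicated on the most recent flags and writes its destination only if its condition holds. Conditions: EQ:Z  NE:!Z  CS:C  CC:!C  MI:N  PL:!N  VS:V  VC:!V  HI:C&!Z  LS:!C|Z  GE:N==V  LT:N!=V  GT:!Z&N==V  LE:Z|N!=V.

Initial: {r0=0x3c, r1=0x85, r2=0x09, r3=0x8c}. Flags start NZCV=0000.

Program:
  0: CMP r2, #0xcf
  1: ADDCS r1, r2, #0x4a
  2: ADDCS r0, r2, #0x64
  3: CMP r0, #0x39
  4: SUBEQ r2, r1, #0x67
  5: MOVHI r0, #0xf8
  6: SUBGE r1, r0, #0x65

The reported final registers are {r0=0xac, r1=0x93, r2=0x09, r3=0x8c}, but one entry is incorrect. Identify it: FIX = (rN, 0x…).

FIX = (r0, 0xf8)

0: ✓ CMP  NZCV=0000
1: · ADDCS
2: · ADDCS
3: ✓ CMP  NZCV=0010
4: · SUBEQ
5: ✓ MOVHI  r0←0xf8
6: ✓ SUBGE  r1←0x93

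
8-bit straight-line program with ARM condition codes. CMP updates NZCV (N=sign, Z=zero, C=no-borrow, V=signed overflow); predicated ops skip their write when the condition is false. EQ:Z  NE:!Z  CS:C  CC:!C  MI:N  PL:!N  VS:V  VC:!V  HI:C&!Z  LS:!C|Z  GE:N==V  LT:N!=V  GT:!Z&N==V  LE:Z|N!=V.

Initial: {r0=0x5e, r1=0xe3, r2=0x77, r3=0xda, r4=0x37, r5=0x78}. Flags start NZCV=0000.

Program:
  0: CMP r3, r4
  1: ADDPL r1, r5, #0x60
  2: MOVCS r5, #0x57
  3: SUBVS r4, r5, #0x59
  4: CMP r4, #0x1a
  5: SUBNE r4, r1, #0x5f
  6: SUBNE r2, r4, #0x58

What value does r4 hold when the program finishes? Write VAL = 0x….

VAL = 0x84

[0] flags=1010 → (cmp)
[1] flags=1010 PL?F → skip
[2] flags=1010 CS?T → r5=0x57
[3] flags=1010 VS?F → skip
[4] flags=0010 → (cmp)
[5] flags=0010 NE?T → r4=0x84
[6] flags=0010 NE?T → r2=0x2c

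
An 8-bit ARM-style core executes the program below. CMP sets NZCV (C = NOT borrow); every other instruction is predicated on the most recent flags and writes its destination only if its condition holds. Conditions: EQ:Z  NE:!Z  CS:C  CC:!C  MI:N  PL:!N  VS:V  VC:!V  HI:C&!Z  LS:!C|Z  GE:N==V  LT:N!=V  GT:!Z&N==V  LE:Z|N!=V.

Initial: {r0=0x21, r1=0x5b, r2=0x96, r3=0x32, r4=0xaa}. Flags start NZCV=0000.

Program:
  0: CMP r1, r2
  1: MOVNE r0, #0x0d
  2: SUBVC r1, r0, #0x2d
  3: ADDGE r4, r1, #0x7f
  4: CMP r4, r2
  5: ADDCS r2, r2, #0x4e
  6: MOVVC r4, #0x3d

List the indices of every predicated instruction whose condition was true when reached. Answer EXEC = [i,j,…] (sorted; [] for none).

EXEC = [1,3,5,6]

0: ✓ CMP  NZCV=1001
1: ✓ MOVNE  r0←0x0d
2: · SUBVC
3: ✓ ADDGE  r4←0xda
4: ✓ CMP  NZCV=0010
5: ✓ ADDCS  r2←0xe4
6: ✓ MOVVC  r4←0x3d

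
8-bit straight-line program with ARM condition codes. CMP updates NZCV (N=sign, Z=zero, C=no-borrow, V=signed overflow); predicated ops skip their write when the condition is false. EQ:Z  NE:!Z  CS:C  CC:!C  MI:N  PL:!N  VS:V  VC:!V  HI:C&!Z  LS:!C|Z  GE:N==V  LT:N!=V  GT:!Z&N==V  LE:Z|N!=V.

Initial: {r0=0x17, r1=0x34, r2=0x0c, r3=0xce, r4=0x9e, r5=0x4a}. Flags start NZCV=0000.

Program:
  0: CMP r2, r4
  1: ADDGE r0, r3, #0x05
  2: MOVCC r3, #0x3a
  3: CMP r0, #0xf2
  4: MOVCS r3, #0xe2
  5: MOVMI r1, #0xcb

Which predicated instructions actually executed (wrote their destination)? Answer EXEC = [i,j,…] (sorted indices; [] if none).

0: ✓ CMP  NZCV=0000
1: ✓ ADDGE  r0←0xd3
2: ✓ MOVCC  r3←0x3a
3: ✓ CMP  NZCV=1000
4: · MOVCS
5: ✓ MOVMI  r1←0xcb

EXEC = [1,2,5]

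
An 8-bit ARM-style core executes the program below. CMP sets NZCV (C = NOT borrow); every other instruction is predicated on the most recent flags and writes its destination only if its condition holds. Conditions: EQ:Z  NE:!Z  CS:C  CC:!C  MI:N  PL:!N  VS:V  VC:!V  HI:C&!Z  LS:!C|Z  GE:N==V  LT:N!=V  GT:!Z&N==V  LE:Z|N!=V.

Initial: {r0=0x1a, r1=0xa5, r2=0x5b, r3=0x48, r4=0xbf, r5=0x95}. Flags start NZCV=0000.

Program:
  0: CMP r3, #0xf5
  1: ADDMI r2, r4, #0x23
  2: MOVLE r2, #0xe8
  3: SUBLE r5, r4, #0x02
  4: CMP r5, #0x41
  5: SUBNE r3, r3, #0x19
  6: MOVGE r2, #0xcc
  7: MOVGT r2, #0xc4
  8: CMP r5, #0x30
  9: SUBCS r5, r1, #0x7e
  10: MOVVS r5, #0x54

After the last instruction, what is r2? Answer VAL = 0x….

[0] flags=0000 → (cmp)
[1] flags=0000 MI?F → skip
[2] flags=0000 LE?F → skip
[3] flags=0000 LE?F → skip
[4] flags=0011 → (cmp)
[5] flags=0011 NE?T → r3=0x2f
[6] flags=0011 GE?F → skip
[7] flags=0011 GT?F → skip
[8] flags=0011 → (cmp)
[9] flags=0011 CS?T → r5=0x27
[10] flags=0011 VS?T → r5=0x54

VAL = 0x5b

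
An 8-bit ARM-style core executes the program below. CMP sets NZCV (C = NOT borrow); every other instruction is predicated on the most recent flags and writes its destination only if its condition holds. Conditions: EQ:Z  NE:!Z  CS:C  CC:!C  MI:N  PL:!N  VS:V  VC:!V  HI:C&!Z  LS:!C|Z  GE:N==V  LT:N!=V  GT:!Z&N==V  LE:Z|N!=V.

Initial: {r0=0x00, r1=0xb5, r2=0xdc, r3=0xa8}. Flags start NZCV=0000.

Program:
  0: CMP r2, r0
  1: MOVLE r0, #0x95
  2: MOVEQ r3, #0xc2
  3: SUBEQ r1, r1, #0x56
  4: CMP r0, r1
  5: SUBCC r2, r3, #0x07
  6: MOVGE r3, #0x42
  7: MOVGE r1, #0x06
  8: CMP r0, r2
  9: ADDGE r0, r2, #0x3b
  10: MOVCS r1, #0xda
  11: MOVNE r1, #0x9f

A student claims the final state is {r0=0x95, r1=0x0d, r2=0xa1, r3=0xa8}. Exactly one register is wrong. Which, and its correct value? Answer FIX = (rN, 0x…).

FIX = (r1, 0x9f)

[0] flags=1010 → (cmp)
[1] flags=1010 LE?T → r0=0x95
[2] flags=1010 EQ?F → skip
[3] flags=1010 EQ?F → skip
[4] flags=1000 → (cmp)
[5] flags=1000 CC?T → r2=0xa1
[6] flags=1000 GE?F → skip
[7] flags=1000 GE?F → skip
[8] flags=1000 → (cmp)
[9] flags=1000 GE?F → skip
[10] flags=1000 CS?F → skip
[11] flags=1000 NE?T → r1=0x9f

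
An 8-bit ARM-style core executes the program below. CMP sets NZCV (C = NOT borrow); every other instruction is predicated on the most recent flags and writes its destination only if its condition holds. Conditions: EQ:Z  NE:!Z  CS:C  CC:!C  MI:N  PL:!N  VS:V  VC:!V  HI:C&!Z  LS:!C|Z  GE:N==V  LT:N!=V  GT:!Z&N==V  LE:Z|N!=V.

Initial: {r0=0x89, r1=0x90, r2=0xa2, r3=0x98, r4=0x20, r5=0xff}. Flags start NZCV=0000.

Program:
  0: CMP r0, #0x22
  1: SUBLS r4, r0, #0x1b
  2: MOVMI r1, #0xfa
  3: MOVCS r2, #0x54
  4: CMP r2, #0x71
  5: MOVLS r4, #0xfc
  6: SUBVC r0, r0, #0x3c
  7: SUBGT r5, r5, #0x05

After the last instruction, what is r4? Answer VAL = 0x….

VAL = 0xfc

[0] flags=0011 → (cmp)
[1] flags=0011 LS?F → skip
[2] flags=0011 MI?F → skip
[3] flags=0011 CS?T → r2=0x54
[4] flags=1000 → (cmp)
[5] flags=1000 LS?T → r4=0xfc
[6] flags=1000 VC?T → r0=0x4d
[7] flags=1000 GT?F → skip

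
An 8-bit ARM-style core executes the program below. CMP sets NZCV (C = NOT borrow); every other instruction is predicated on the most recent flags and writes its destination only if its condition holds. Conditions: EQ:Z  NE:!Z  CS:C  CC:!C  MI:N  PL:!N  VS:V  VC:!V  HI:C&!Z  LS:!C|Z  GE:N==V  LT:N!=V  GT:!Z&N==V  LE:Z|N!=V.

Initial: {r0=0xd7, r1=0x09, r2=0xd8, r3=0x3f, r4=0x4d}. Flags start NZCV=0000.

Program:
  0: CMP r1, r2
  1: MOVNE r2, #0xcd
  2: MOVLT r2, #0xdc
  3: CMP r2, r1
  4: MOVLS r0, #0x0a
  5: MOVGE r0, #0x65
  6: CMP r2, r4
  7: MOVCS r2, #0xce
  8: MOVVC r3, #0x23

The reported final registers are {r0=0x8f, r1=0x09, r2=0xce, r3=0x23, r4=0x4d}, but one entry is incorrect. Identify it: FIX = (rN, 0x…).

FIX = (r0, 0xd7)

[0] flags=0000 → (cmp)
[1] flags=0000 NE?T → r2=0xcd
[2] flags=0000 LT?F → skip
[3] flags=1010 → (cmp)
[4] flags=1010 LS?F → skip
[5] flags=1010 GE?F → skip
[6] flags=1010 → (cmp)
[7] flags=1010 CS?T → r2=0xce
[8] flags=1010 VC?T → r3=0x23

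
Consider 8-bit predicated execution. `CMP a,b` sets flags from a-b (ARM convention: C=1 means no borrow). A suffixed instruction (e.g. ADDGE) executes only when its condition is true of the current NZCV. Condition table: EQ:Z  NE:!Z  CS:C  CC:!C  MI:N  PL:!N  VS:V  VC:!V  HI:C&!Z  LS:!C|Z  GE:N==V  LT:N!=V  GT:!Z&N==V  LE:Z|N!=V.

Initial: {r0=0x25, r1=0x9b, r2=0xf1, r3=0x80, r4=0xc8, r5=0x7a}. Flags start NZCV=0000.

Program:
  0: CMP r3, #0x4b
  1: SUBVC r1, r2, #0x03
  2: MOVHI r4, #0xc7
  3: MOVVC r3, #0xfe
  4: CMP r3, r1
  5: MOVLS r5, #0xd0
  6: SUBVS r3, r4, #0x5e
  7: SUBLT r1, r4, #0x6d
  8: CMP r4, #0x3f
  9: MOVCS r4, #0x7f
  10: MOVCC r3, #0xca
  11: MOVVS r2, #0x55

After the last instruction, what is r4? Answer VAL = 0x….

VAL = 0x7f

0: ✓ CMP  NZCV=0011
1: · SUBVC
2: ✓ MOVHI  r4←0xc7
3: · MOVVC
4: ✓ CMP  NZCV=1000
5: ✓ MOVLS  r5←0xd0
6: · SUBVS
7: ✓ SUBLT  r1←0x5a
8: ✓ CMP  NZCV=1010
9: ✓ MOVCS  r4←0x7f
10: · MOVCC
11: · MOVVS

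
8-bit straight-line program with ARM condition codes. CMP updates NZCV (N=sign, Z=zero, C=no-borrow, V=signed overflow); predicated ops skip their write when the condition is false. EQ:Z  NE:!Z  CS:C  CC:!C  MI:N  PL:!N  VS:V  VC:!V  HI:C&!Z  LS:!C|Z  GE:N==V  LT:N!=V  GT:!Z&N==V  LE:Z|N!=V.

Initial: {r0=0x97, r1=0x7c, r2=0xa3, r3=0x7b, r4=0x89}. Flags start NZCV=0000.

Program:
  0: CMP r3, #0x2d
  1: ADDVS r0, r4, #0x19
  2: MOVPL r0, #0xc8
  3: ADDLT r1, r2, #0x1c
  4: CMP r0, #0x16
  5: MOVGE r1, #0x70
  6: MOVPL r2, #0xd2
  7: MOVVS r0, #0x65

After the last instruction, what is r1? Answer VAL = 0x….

VAL = 0x7c

[0] flags=0010 → (cmp)
[1] flags=0010 VS?F → skip
[2] flags=0010 PL?T → r0=0xc8
[3] flags=0010 LT?F → skip
[4] flags=1010 → (cmp)
[5] flags=1010 GE?F → skip
[6] flags=1010 PL?F → skip
[7] flags=1010 VS?F → skip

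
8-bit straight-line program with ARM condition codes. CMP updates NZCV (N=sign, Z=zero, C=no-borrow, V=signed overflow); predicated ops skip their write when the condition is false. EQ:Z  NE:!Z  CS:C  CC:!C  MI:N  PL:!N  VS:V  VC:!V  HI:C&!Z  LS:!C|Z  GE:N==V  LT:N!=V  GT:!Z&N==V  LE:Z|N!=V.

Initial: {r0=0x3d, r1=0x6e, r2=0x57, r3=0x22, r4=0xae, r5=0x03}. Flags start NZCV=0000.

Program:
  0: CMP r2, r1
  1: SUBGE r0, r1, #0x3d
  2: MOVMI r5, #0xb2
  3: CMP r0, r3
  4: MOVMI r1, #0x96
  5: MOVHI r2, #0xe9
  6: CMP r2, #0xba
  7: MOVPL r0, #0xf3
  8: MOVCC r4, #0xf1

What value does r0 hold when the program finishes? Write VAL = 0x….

VAL = 0xf3

0: ✓ CMP  NZCV=1000
1: · SUBGE
2: ✓ MOVMI  r5←0xb2
3: ✓ CMP  NZCV=0010
4: · MOVMI
5: ✓ MOVHI  r2←0xe9
6: ✓ CMP  NZCV=0010
7: ✓ MOVPL  r0←0xf3
8: · MOVCC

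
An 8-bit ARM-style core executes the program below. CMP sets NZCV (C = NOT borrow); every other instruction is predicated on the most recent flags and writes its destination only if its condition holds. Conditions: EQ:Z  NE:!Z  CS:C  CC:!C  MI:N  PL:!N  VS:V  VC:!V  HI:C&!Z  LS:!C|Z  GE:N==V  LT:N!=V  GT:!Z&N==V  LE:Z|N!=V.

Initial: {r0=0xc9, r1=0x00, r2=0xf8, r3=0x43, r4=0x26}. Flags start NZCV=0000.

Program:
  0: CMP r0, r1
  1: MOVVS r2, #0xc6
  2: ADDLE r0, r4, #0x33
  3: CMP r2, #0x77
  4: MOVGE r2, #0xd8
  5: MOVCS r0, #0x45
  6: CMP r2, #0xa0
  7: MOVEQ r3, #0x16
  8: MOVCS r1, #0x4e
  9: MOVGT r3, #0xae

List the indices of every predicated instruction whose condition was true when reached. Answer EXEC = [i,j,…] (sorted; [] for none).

0: ✓ CMP  NZCV=1010
1: · MOVVS
2: ✓ ADDLE  r0←0x59
3: ✓ CMP  NZCV=1010
4: · MOVGE
5: ✓ MOVCS  r0←0x45
6: ✓ CMP  NZCV=0010
7: · MOVEQ
8: ✓ MOVCS  r1←0x4e
9: ✓ MOVGT  r3←0xae

EXEC = [2,5,8,9]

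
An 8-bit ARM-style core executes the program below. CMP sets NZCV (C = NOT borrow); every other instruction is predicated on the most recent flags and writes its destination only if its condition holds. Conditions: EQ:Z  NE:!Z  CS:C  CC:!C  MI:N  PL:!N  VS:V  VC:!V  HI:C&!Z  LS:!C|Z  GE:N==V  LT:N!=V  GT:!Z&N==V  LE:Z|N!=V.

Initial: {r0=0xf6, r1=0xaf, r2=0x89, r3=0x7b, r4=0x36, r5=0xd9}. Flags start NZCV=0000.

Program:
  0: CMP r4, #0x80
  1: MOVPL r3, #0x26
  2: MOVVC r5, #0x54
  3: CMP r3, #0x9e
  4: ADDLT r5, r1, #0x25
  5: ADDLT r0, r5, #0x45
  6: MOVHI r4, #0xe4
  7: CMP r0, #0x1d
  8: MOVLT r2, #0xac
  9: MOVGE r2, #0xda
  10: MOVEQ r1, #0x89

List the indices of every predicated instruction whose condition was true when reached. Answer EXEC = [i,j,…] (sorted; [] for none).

EXEC = [8]

0: ✓ CMP  NZCV=1001
1: · MOVPL
2: · MOVVC
3: ✓ CMP  NZCV=1001
4: · ADDLT
5: · ADDLT
6: · MOVHI
7: ✓ CMP  NZCV=1010
8: ✓ MOVLT  r2←0xac
9: · MOVGE
10: · MOVEQ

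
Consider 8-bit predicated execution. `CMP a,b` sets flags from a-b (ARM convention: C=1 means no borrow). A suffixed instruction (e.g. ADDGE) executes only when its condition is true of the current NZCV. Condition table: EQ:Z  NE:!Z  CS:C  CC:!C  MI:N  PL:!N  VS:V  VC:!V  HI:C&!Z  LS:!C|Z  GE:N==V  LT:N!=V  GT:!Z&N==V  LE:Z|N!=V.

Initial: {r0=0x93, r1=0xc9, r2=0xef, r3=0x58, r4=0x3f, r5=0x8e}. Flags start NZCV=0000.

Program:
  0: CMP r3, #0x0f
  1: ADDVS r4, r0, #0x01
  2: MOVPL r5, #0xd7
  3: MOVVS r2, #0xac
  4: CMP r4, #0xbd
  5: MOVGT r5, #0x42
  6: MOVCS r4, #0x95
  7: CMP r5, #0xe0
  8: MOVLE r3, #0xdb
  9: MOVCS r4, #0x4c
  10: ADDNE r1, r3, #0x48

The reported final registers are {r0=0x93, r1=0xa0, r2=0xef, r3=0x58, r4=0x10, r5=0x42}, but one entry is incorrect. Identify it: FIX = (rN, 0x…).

FIX = (r4, 0x3f)

[0] flags=0010 → (cmp)
[1] flags=0010 VS?F → skip
[2] flags=0010 PL?T → r5=0xd7
[3] flags=0010 VS?F → skip
[4] flags=1001 → (cmp)
[5] flags=1001 GT?T → r5=0x42
[6] flags=1001 CS?F → skip
[7] flags=0000 → (cmp)
[8] flags=0000 LE?F → skip
[9] flags=0000 CS?F → skip
[10] flags=0000 NE?T → r1=0xa0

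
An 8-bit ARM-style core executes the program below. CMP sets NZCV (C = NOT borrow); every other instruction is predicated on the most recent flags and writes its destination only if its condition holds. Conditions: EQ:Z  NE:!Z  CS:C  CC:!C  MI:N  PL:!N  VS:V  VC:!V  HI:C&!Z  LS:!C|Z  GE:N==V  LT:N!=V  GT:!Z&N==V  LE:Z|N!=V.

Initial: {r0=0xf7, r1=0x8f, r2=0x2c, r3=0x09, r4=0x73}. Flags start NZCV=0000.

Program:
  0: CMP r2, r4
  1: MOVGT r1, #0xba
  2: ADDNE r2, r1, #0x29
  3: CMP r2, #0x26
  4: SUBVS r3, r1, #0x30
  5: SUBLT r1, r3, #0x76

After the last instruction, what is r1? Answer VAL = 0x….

[0] flags=1000 → (cmp)
[1] flags=1000 GT?F → skip
[2] flags=1000 NE?T → r2=0xb8
[3] flags=1010 → (cmp)
[4] flags=1010 VS?F → skip
[5] flags=1010 LT?T → r1=0x93

VAL = 0x93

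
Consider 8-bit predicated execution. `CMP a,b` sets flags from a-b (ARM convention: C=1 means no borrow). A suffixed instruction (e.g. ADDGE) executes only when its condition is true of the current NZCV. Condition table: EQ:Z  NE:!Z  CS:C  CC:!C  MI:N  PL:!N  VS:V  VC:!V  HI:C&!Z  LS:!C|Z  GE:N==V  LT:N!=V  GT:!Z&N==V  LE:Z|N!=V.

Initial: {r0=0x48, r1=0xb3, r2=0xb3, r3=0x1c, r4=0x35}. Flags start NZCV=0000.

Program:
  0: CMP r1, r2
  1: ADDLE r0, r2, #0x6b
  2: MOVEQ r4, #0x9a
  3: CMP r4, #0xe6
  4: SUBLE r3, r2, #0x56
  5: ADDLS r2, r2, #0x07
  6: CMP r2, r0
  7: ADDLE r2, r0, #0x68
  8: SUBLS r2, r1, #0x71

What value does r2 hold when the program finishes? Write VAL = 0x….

VAL = 0x86

0: ✓ CMP  NZCV=0110
1: ✓ ADDLE  r0←0x1e
2: ✓ MOVEQ  r4←0x9a
3: ✓ CMP  NZCV=1000
4: ✓ SUBLE  r3←0x5d
5: ✓ ADDLS  r2←0xba
6: ✓ CMP  NZCV=1010
7: ✓ ADDLE  r2←0x86
8: · SUBLS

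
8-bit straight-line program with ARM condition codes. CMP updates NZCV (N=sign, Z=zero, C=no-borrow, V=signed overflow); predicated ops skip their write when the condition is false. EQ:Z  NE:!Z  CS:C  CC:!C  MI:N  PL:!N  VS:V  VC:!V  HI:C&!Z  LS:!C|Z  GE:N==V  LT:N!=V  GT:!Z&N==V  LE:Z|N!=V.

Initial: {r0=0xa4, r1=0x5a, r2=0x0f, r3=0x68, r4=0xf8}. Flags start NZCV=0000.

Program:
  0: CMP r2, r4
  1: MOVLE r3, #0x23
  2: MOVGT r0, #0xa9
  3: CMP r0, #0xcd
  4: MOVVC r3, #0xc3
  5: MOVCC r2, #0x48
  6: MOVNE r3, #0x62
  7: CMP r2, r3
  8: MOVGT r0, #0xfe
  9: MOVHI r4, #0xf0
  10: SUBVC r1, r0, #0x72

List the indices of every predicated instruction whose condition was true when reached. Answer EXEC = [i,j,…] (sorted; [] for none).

[0] flags=0000 → (cmp)
[1] flags=0000 LE?F → skip
[2] flags=0000 GT?T → r0=0xa9
[3] flags=1000 → (cmp)
[4] flags=1000 VC?T → r3=0xc3
[5] flags=1000 CC?T → r2=0x48
[6] flags=1000 NE?T → r3=0x62
[7] flags=1000 → (cmp)
[8] flags=1000 GT?F → skip
[9] flags=1000 HI?F → skip
[10] flags=1000 VC?T → r1=0x37

EXEC = [2,4,5,6,10]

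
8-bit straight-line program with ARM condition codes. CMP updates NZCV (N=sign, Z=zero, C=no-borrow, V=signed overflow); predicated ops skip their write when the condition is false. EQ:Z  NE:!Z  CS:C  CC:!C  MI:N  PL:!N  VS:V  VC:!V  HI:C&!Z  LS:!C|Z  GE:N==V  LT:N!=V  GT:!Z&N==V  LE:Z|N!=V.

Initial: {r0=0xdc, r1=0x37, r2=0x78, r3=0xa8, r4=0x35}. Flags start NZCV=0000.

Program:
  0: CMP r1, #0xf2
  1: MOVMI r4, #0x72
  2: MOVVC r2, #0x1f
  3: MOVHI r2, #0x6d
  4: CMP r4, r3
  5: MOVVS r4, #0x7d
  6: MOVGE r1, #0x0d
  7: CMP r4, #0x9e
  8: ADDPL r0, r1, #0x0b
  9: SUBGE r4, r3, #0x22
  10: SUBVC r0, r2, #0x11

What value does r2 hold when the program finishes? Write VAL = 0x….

VAL = 0x1f

0: ✓ CMP  NZCV=0000
1: · MOVMI
2: ✓ MOVVC  r2←0x1f
3: · MOVHI
4: ✓ CMP  NZCV=1001
5: ✓ MOVVS  r4←0x7d
6: ✓ MOVGE  r1←0x0d
7: ✓ CMP  NZCV=1001
8: · ADDPL
9: ✓ SUBGE  r4←0x86
10: · SUBVC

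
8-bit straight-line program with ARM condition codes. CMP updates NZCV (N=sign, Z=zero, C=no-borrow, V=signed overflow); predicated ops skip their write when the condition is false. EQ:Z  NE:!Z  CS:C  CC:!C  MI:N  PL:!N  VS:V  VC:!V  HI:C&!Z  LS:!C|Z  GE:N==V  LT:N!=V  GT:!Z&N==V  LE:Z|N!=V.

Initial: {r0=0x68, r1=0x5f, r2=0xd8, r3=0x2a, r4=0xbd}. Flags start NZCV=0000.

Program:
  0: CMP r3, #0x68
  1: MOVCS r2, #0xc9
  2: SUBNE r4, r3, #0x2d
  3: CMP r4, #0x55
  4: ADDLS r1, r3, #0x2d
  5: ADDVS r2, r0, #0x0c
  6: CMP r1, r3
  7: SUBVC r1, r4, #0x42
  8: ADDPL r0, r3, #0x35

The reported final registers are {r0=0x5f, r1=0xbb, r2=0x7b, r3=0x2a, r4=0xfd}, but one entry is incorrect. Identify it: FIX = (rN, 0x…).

FIX = (r2, 0xd8)

[0] flags=1000 → (cmp)
[1] flags=1000 CS?F → skip
[2] flags=1000 NE?T → r4=0xfd
[3] flags=1010 → (cmp)
[4] flags=1010 LS?F → skip
[5] flags=1010 VS?F → skip
[6] flags=0010 → (cmp)
[7] flags=0010 VC?T → r1=0xbb
[8] flags=0010 PL?T → r0=0x5f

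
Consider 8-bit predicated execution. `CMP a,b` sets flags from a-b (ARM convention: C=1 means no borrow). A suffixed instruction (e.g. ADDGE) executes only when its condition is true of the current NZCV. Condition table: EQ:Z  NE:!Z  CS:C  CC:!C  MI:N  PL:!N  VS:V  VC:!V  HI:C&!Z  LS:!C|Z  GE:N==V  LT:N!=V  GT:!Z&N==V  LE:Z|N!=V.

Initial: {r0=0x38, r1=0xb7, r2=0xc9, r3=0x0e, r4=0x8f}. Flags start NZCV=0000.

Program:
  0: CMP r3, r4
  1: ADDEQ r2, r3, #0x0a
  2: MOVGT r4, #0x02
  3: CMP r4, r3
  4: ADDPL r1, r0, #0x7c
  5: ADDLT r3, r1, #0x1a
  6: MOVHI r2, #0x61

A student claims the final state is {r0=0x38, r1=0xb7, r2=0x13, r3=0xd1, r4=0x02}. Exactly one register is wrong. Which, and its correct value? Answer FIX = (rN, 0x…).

0: ✓ CMP  NZCV=0000
1: · ADDEQ
2: ✓ MOVGT  r4←0x02
3: ✓ CMP  NZCV=1000
4: · ADDPL
5: ✓ ADDLT  r3←0xd1
6: · MOVHI

FIX = (r2, 0xc9)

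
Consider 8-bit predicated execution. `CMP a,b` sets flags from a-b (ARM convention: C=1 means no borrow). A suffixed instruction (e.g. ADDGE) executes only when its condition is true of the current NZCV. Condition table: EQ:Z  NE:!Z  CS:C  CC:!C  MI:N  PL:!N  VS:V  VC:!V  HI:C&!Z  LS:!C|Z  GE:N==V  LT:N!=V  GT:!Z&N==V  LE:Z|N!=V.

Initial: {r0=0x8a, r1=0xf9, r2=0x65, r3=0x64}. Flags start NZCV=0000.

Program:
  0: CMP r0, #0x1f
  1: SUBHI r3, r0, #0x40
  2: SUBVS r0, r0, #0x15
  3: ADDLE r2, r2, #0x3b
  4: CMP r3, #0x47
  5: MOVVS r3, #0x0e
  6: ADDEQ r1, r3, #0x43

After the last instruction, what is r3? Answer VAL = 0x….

0: ✓ CMP  NZCV=0011
1: ✓ SUBHI  r3←0x4a
2: ✓ SUBVS  r0←0x75
3: ✓ ADDLE  r2←0xa0
4: ✓ CMP  NZCV=0010
5: · MOVVS
6: · ADDEQ

VAL = 0x4a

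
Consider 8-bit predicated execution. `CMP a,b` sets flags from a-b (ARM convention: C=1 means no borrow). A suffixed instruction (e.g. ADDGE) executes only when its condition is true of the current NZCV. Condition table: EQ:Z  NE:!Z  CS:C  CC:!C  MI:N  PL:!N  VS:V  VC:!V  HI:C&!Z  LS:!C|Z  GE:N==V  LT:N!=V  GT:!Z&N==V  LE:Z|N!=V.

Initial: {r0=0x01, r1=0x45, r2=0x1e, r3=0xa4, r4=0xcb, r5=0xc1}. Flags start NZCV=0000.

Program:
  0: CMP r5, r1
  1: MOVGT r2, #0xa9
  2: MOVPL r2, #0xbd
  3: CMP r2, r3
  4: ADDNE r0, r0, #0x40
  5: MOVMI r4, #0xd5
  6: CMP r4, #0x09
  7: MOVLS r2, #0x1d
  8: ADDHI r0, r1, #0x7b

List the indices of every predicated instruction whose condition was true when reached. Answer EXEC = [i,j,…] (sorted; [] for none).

EXEC = [2,4,8]

[0] flags=0011 → (cmp)
[1] flags=0011 GT?F → skip
[2] flags=0011 PL?T → r2=0xbd
[3] flags=0010 → (cmp)
[4] flags=0010 NE?T → r0=0x41
[5] flags=0010 MI?F → skip
[6] flags=1010 → (cmp)
[7] flags=1010 LS?F → skip
[8] flags=1010 HI?T → r0=0xc0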